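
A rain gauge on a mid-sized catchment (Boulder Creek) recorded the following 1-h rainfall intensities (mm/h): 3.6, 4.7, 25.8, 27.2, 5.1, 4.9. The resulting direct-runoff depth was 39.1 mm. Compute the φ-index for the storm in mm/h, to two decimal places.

φ ≈ 6.95 mm/h

Only the 2 blocks with intensity above φ contribute runoff: 25.8, 27.2 mm/h.
Σ(I−φ)·Δt = d  ⇒  (25.8+27.2 − 2φ)·1 = 39.1
φ = (53.00 − 39.1/1) / 2 = 6.95 mm/h.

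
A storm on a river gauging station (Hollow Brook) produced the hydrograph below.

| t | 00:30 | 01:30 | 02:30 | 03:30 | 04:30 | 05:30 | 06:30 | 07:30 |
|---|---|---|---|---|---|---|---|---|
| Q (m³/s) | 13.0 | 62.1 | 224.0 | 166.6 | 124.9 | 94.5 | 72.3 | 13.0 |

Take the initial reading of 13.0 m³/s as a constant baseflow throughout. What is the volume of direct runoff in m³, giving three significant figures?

Direct-runoff ordinates (Q − Q_b): 0.0, 49.1, 211.0, 153.6, 111.9, 81.5, 59.3, 0.0 m³/s.
ΣQ_DR = 666.4 m³/s.
With Δt = 1 h = 3600 s, V = ΣQ_DR · Δt = 666.4 × 3600 = 2.40 × 10^6 m³.

V ≈ 2.40 × 10^6 m³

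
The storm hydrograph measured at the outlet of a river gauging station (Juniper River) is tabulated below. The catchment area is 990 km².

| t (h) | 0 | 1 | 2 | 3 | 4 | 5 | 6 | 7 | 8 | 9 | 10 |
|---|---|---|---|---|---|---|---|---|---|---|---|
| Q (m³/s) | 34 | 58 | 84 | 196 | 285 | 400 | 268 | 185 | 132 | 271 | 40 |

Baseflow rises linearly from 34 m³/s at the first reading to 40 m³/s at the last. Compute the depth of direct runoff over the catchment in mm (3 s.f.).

d ≈ 5.62 mm

Direct runoff: 0.00, 23.40, 48.80, 160.20, 248.60, 363.00, 230.40, 146.80, 93.20, 231.60, 0.00 m³/s; ΣQ_DR = 1546 m³/s.
V = ΣQ_DR · Δt = 1546 × 3600 s = 5.566 × 10^6 m³.
Over A = 990 km², depth = V / A = 5.62 mm.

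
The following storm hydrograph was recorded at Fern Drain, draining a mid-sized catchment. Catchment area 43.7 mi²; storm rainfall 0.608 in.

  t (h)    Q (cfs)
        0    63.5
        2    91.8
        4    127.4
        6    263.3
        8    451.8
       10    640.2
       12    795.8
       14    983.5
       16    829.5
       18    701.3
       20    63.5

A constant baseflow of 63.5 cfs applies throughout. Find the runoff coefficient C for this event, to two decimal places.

C ≈ 0.50

ΣQ_DR = 4313 cfs; V = ΣQ_DR·Δt = 3.105 × 10^7 ft³.
Runoff depth d = V / A = 0.3059 in.
C = d / P = 0.3059 / 0.608 = 0.50.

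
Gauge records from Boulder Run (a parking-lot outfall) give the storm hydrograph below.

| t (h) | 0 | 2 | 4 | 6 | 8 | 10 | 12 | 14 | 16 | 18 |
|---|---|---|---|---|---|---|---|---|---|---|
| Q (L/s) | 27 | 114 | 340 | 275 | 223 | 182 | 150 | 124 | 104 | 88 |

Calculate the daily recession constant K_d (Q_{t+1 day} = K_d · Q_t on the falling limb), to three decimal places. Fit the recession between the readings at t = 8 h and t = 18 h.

Between t = 8 h and t = 18 h the flow falls from 223 to 88 L/s over 5×2 h = 10 h.
Per-interval ratio K = (88/223)^(1/5) = 0.8303; K_d = K^(24/2) = 0.107.

K_d ≈ 0.107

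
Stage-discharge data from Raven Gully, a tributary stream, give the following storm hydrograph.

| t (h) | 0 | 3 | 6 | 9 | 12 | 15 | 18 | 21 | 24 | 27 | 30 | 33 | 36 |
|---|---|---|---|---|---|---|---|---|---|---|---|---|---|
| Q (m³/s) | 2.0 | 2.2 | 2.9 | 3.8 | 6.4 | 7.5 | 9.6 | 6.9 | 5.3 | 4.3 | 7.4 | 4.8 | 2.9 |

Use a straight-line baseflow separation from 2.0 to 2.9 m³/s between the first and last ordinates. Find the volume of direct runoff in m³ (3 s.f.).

Direct-runoff ordinates (Q − Q_b): 0.00, 0.12, 0.75, 1.57, 4.10, 5.12, 7.15, 4.38, 2.70, 1.62, 4.65, 1.98, 0.00 m³/s.
ΣQ_DR = 34.15 m³/s.
With Δt = 3 h = 10800 s, V = ΣQ_DR · Δt = 34.15 × 10800 = 3.69 × 10^5 m³.

V ≈ 3.69 × 10^5 m³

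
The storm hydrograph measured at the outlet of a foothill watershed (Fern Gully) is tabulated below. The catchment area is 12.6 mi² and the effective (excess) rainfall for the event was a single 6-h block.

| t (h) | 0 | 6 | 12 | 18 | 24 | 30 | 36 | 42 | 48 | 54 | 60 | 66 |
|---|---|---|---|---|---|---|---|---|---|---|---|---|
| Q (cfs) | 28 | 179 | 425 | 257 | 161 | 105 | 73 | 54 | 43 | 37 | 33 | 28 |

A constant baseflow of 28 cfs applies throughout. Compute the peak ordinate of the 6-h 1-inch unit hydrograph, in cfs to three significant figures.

U_p ≈ 495 cfs

Direct runoff: 0.0, 151.0, 397.0, 229.0, 133.0, 77.0, 45.0, 26.0, 15.0, 9.0, 5.0, 0.0 cfs; ΣQ_DR = 1087 cfs, peak = 397.0 cfs.
Runoff depth d = ΣQ_DR·Δt / A = 1087 × 21600 / (12.6 mi²) = 0.8021 in.
The 1-inch UH is the DRH scaled by (1 in)/d, so U_p = 397.0 × 1/0.8021 = 495 cfs.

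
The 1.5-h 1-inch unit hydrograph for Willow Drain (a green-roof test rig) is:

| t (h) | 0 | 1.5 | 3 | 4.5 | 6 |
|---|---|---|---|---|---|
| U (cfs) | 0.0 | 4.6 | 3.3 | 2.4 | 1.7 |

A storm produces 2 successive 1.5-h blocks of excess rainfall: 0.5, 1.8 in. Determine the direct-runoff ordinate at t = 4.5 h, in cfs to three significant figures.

By discrete convolution, Q_j = Σ (P_i / 1 in) · U_{j−i}.
At t = 4.5 h (j=3): Q = (0.5/1)·2.4 + (1.8/1)·3.3 = 7.14 cfs.

Q ≈ 7.14 cfs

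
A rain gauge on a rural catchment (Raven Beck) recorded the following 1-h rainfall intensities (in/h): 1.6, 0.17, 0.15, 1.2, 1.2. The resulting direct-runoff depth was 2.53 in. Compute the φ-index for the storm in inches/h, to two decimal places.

φ ≈ 0.49 in/h

Only the 3 blocks with intensity above φ contribute runoff: 1.6, 1.2, 1.2 in/h.
Σ(I−φ)·Δt = d  ⇒  (1.6+1.2+1.2 − 3φ)·1 = 2.53
φ = (4.000 − 2.53/1) / 3 = 0.49 in/h.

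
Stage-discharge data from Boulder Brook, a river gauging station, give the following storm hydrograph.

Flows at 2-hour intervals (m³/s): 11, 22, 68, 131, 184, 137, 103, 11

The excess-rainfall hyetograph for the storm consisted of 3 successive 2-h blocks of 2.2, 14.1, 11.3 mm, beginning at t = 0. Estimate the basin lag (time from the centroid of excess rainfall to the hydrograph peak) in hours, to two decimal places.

Centroid of excess rainfall: t_c = Σ P_i·t̄_i / ΣP_i = 3.6594 h (block centres at 1, 3, 5 h).
Hydrograph peak occurs at t = 8 h, so basin lag t_L = 8 − 3.6594 = 4.34 h.

t_L ≈ 4.34 h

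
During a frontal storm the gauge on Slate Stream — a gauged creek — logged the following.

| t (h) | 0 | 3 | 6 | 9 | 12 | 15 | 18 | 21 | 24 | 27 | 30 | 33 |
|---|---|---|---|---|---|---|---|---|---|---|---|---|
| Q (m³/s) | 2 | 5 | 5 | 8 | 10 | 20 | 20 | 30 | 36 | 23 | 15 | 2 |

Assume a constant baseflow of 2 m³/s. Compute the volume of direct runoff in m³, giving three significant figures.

V ≈ 1.64 × 10^6 m³

Direct-runoff ordinates (Q − Q_b): 0.0, 3.0, 3.0, 6.0, 8.0, 18.0, 18.0, 28.0, 34.0, 21.0, 13.0, 0.0 m³/s.
ΣQ_DR = 152.0 m³/s.
With Δt = 3 h = 10800 s, V = ΣQ_DR · Δt = 152.0 × 10800 = 1.64 × 10^6 m³.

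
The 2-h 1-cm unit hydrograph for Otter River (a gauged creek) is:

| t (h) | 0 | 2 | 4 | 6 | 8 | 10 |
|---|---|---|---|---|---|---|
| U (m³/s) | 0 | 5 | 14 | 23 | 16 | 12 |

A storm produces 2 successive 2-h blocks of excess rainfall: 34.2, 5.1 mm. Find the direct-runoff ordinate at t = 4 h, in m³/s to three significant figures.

By discrete convolution, Q_j = Σ (P_i / 10 mm) · U_{j−i}.
At t = 4 h (j=2): Q = (34.2/10)·14 + (5.1/10)·5 = 50.4 m³/s.

Q ≈ 50.4 m³/s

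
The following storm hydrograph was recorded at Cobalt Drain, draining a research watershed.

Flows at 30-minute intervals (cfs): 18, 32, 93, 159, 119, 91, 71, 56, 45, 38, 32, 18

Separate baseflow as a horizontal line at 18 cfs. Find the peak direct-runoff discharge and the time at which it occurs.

Subtracting baseflow gives direct-runoff ordinates: 0.0, 14.0, 75.0, 141.0, 101.0, 73.0, 53.0, 38.0, 27.0, 20.0, 14.0, 0.0 cfs.
The maximum is 141.0 cfs, occurring at the reading for t = 1.5 h.

Q_p = 141.0 cfs at t = 1.5 h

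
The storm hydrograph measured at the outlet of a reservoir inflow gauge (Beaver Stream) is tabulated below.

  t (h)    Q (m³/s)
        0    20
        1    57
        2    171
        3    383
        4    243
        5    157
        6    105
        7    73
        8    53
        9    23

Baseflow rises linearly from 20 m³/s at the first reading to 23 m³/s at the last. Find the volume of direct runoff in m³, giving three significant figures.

V ≈ 3.85 × 10^6 m³

Direct-runoff ordinates (Q − Q_b): 0.00, 36.67, 150.33, 362.00, 221.67, 135.33, 83.00, 50.67, 30.33, 0.00 m³/s.
ΣQ_DR = 1070 m³/s.
With Δt = 1 h = 3600 s, V = ΣQ_DR · Δt = 1070 × 3600 = 3.85 × 10^6 m³.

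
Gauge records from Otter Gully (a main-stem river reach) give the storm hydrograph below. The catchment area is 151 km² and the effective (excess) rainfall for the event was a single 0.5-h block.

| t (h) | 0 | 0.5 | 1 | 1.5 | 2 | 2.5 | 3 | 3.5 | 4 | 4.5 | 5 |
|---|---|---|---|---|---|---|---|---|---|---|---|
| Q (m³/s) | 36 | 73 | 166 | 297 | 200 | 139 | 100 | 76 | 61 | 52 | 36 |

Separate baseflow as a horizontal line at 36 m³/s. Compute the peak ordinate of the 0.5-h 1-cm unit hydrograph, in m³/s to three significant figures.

Direct runoff: 0.0, 37.0, 130.0, 261.0, 164.0, 103.0, 64.0, 40.0, 25.0, 16.0, 0.0 m³/s; ΣQ_DR = 840.0 m³/s, peak = 261.0 m³/s.
Runoff depth d = ΣQ_DR·Δt / A = 840.0 × 1800 / (151 km²) = 10.01 mm.
The 1-cm UH is the DRH scaled by (10 mm)/d, so U_p = 261.0 × 10/10.01 = 261 m³/s.

U_p ≈ 261 m³/s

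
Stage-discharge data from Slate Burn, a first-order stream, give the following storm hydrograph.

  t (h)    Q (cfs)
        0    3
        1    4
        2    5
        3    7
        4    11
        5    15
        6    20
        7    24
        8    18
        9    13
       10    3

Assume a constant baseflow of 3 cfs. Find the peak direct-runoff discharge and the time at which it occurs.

Subtracting baseflow gives direct-runoff ordinates: 0.0, 1.0, 2.0, 4.0, 8.0, 12.0, 17.0, 21.0, 15.0, 10.0, 0.0 cfs.
The maximum is 21.0 cfs, occurring at the reading for t = 7 h.

Q_p = 21.0 cfs at t = 7 h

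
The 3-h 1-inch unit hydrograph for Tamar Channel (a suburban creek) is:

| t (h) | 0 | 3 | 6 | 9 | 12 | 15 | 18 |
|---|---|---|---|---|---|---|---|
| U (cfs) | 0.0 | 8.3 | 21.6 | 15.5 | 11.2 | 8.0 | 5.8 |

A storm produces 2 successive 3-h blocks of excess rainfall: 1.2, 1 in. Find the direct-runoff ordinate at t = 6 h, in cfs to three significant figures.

By discrete convolution, Q_j = Σ (P_i / 1 in) · U_{j−i}.
At t = 6 h (j=2): Q = (1.2/1)·21.6 + (1/1)·8.3 = 34.2 cfs.

Q ≈ 34.2 cfs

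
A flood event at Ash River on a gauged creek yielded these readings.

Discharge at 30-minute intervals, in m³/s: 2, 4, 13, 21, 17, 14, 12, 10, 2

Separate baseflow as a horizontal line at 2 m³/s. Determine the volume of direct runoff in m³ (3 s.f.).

Direct-runoff ordinates (Q − Q_b): 0.0, 2.0, 11.0, 19.0, 15.0, 12.0, 10.0, 8.0, 0.0 m³/s.
ΣQ_DR = 77.00 m³/s.
With Δt = 0.5 h = 1800 s, V = ΣQ_DR · Δt = 77.00 × 1800 = 1.39 × 10^5 m³.

V ≈ 1.39 × 10^5 m³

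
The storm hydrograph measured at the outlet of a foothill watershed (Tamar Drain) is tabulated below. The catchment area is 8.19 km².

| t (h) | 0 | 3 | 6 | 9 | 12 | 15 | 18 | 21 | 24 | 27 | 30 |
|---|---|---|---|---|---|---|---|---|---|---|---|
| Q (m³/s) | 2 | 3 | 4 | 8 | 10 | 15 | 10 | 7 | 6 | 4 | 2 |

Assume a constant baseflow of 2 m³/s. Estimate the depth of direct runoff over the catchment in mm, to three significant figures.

d ≈ 64.6 mm

Direct runoff: 0.0, 1.0, 2.0, 6.0, 8.0, 13.0, 8.0, 5.0, 4.0, 2.0, 0.0 m³/s; ΣQ_DR = 49.00 m³/s.
V = ΣQ_DR · Δt = 49.00 × 10800 s = 5.292 × 10^5 m³.
Over A = 8.19 km², depth = V / A = 64.6 mm.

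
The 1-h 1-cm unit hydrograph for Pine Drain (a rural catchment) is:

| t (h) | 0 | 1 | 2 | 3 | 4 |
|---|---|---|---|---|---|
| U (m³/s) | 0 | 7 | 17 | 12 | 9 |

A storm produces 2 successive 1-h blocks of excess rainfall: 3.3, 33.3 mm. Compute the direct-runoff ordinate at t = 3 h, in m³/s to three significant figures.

Q ≈ 60.6 m³/s

By discrete convolution, Q_j = Σ (P_i / 10 mm) · U_{j−i}.
At t = 3 h (j=3): Q = (3.3/10)·12 + (33.3/10)·17 = 60.6 m³/s.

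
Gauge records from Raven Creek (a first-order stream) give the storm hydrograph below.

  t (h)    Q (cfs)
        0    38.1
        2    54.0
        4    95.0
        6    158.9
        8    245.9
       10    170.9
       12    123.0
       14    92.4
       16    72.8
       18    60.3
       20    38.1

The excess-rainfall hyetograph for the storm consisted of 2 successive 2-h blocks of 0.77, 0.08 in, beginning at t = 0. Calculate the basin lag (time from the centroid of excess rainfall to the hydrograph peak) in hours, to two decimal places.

Centroid of excess rainfall: t_c = Σ P_i·t̄_i / ΣP_i = 1.1882 h (block centres at 1, 3 h).
Hydrograph peak occurs at t = 8 h, so basin lag t_L = 8 − 1.1882 = 6.81 h.

t_L ≈ 6.81 h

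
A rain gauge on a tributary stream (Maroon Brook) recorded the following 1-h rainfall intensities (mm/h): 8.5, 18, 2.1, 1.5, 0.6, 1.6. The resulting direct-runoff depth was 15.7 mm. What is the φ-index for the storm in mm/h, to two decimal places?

φ ≈ 5.40 mm/h

Only the 2 blocks with intensity above φ contribute runoff: 8.5, 18 mm/h.
Σ(I−φ)·Δt = d  ⇒  (8.5+18 − 2φ)·1 = 15.7
φ = (26.50 − 15.7/1) / 2 = 5.40 mm/h.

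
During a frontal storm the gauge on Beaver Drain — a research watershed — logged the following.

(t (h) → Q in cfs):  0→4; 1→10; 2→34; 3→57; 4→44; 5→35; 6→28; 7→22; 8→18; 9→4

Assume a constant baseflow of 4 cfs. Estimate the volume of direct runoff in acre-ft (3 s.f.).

V ≈ 17.9 acre-ft

Direct-runoff ordinates (Q − Q_b): 0.0, 6.0, 30.0, 53.0, 40.0, 31.0, 24.0, 18.0, 14.0, 0.0 cfs.
ΣQ_DR = 216.0 cfs.
With Δt = 1 h = 3600 s, V = ΣQ_DR · Δt = 216.0 × 3600 = 7.78 × 10^5 ft³ = 17.9 acre-ft.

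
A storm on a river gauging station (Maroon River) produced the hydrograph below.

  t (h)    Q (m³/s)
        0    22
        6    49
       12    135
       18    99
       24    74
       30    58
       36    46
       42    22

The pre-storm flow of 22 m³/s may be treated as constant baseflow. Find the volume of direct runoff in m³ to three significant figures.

Direct-runoff ordinates (Q − Q_b): 0.0, 27.0, 113.0, 77.0, 52.0, 36.0, 24.0, 0.0 m³/s.
ΣQ_DR = 329.0 m³/s.
With Δt = 6 h = 21600 s, V = ΣQ_DR · Δt = 329.0 × 21600 = 7.11 × 10^6 m³.

V ≈ 7.11 × 10^6 m³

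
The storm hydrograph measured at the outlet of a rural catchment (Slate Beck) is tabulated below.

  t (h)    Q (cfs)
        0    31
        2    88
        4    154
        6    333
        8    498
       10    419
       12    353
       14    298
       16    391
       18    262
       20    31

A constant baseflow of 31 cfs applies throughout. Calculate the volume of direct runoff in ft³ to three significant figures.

Direct-runoff ordinates (Q − Q_b): 0.0, 57.0, 123.0, 302.0, 467.0, 388.0, 322.0, 267.0, 360.0, 231.0, 0.0 cfs.
ΣQ_DR = 2517 cfs.
With Δt = 2 h = 7200 s, V = ΣQ_DR · Δt = 2517 × 7200 = 1.81 × 10^7 ft³.

V ≈ 1.81 × 10^7 ft³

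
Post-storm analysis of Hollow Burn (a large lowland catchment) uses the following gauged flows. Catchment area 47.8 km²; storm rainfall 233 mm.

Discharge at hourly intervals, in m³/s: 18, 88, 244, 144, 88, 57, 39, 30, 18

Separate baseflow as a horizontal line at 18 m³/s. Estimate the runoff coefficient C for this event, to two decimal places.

ΣQ_DR = 564.0 m³/s; V = ΣQ_DR·Δt = 2.030 × 10^6 m³.
Runoff depth d = V / A = 42.48 mm.
C = d / P = 42.48 / 233 = 0.18.

C ≈ 0.18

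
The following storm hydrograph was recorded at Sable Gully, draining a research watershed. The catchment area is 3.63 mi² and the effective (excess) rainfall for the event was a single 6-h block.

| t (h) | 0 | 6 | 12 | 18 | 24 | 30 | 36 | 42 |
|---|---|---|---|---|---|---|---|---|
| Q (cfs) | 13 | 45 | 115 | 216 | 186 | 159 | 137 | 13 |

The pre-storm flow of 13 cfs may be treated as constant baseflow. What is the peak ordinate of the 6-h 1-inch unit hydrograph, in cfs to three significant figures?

Direct runoff: 0.0, 32.0, 102.0, 203.0, 173.0, 146.0, 124.0, 0.0 cfs; ΣQ_DR = 780.0 cfs, peak = 203.0 cfs.
Runoff depth d = ΣQ_DR·Δt / A = 780.0 × 21600 / (3.63 mi²) = 1.998 in.
The 1-inch UH is the DRH scaled by (1 in)/d, so U_p = 203.0 × 1/1.998 = 102 cfs.

U_p ≈ 102 cfs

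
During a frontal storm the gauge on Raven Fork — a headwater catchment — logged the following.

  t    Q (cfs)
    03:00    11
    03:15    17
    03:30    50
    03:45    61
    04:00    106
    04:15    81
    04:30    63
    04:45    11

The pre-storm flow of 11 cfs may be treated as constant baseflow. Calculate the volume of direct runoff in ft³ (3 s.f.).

Direct-runoff ordinates (Q − Q_b): 0.0, 6.0, 39.0, 50.0, 95.0, 70.0, 52.0, 0.0 cfs.
ΣQ_DR = 312.0 cfs.
With Δt = 0.25 h = 900 s, V = ΣQ_DR · Δt = 312.0 × 900 = 2.81 × 10^5 ft³.

V ≈ 2.81 × 10^5 ft³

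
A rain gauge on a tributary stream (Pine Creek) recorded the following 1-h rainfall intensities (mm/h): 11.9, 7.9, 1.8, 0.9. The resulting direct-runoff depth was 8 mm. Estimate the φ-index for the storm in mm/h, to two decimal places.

φ ≈ 5.90 mm/h

Only the 2 blocks with intensity above φ contribute runoff: 11.9, 7.9 mm/h.
Σ(I−φ)·Δt = d  ⇒  (11.9+7.9 − 2φ)·1 = 8
φ = (19.80 − 8/1) / 2 = 5.90 mm/h.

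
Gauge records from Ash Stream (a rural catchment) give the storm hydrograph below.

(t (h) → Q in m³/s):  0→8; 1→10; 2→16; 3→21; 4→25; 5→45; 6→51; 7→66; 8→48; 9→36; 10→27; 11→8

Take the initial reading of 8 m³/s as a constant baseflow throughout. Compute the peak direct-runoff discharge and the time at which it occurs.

Q_p = 58.0 m³/s at t = 7 h

Subtracting baseflow gives direct-runoff ordinates: 0.0, 2.0, 8.0, 13.0, 17.0, 37.0, 43.0, 58.0, 40.0, 28.0, 19.0, 0.0 m³/s.
The maximum is 58.0 m³/s, occurring at the reading for t = 7 h.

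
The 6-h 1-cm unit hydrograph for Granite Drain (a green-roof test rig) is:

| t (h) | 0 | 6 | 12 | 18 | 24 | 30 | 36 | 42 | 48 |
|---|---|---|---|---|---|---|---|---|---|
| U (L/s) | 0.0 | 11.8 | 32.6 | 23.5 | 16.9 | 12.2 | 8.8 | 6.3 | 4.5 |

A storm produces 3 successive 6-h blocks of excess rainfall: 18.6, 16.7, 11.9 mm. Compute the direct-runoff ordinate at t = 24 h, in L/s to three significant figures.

Q ≈ 109 L/s

By discrete convolution, Q_j = Σ (P_i / 10 mm) · U_{j−i}.
At t = 24 h (j=4): Q = (18.6/10)·16.9 + (16.7/10)·23.5 + (11.9/10)·32.6 = 109 L/s.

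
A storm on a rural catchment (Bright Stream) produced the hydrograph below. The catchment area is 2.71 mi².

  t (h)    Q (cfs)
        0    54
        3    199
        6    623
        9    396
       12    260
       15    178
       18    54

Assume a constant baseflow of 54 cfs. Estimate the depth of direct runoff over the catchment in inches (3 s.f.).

d ≈ 2.38 in

Direct runoff: 0.0, 145.0, 569.0, 342.0, 206.0, 124.0, 0.0 cfs; ΣQ_DR = 1386 cfs.
V = ΣQ_DR · Δt = 1386 × 10800 s = 1.497 × 10^7 ft³.
Over A = 2.71 mi², depth = V / A = 2.38 in.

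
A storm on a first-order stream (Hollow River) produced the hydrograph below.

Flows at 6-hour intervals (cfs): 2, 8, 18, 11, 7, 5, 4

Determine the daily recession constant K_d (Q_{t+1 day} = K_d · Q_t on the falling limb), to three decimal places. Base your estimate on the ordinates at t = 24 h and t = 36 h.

K_d ≈ 0.327

Between t = 24 h and t = 36 h the flow falls from 7 to 4 cfs over 2×6 h = 12 h.
Per-interval ratio K = (4/7)^(1/2) = 0.7559; K_d = K^(24/6) = 0.327.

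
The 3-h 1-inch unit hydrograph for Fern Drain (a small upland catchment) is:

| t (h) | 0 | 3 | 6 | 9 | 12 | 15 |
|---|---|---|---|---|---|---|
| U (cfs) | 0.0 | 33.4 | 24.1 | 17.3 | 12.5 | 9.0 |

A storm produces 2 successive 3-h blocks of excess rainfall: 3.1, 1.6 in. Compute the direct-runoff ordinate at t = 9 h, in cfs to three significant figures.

By discrete convolution, Q_j = Σ (P_i / 1 in) · U_{j−i}.
At t = 9 h (j=3): Q = (3.1/1)·17.3 + (1.6/1)·24.1 = 92.2 cfs.

Q ≈ 92.2 cfs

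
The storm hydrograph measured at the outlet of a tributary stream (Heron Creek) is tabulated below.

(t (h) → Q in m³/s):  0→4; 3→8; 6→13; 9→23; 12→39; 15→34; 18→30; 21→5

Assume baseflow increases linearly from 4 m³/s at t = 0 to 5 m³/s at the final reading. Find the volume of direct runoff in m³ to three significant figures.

V ≈ 1.30 × 10^6 m³

Direct-runoff ordinates (Q − Q_b): 0.00, 3.86, 8.71, 18.57, 34.43, 29.29, 25.14, 0.00 m³/s.
ΣQ_DR = 120.0 m³/s.
With Δt = 3 h = 10800 s, V = ΣQ_DR · Δt = 120.0 × 10800 = 1.30 × 10^6 m³.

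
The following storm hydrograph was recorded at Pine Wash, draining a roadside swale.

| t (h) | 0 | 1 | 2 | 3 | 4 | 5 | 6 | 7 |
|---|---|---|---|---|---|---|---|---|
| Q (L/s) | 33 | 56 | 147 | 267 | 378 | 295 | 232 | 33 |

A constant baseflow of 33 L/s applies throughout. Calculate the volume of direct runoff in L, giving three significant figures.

Direct-runoff ordinates (Q − Q_b): 0.0, 23.0, 114.0, 234.0, 345.0, 262.0, 199.0, 0.0 L/s.
ΣQ_DR = 1177 L/s.
With Δt = 1 h = 3600 s, V = ΣQ_DR · Δt = 1177 × 3600 = 4.24 × 10^6 L.

V ≈ 4.24 × 10^6 L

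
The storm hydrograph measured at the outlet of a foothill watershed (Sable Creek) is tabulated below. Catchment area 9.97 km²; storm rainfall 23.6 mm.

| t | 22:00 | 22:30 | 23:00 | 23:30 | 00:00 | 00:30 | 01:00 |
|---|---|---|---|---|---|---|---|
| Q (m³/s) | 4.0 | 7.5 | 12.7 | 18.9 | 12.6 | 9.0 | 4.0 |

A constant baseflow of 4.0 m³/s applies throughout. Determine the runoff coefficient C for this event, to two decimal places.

C ≈ 0.31

ΣQ_DR = 40.70 m³/s; V = ΣQ_DR·Δt = 73260 m³.
Runoff depth d = V / A = 7.348 mm.
C = d / P = 7.348 / 23.6 = 0.31.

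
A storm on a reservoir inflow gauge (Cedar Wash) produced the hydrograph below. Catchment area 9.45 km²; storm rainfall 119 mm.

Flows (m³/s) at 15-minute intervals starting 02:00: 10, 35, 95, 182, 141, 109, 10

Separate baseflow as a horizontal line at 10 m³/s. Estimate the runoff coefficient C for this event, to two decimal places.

ΣQ_DR = 512.0 m³/s; V = ΣQ_DR·Δt = 4.608 × 10^5 m³.
Runoff depth d = V / A = 48.76 mm.
C = d / P = 48.76 / 119 = 0.41.

C ≈ 0.41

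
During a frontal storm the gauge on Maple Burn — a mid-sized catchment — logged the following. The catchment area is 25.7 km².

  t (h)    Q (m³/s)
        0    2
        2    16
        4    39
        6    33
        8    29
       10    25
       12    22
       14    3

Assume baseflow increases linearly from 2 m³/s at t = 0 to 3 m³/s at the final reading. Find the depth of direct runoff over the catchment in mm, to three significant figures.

Direct runoff: 0.00, 13.86, 36.71, 30.57, 26.43, 22.29, 19.14, 0.00 m³/s; ΣQ_DR = 149.0 m³/s.
V = ΣQ_DR · Δt = 149.0 × 7200 s = 1.073 × 10^6 m³.
Over A = 25.7 km², depth = V / A = 41.7 mm.

d ≈ 41.7 mm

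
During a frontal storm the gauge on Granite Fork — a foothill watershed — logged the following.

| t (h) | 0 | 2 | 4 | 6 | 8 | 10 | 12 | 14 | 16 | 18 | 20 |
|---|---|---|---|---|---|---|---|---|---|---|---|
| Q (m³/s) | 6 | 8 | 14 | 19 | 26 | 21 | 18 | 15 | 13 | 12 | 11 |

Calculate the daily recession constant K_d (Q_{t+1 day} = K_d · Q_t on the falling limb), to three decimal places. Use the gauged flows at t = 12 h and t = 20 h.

K_d ≈ 0.228

Between t = 12 h and t = 20 h the flow falls from 18 to 11 m³/s over 4×2 h = 8 h.
Per-interval ratio K = (11/18)^(1/4) = 0.8842; K_d = K^(24/2) = 0.228.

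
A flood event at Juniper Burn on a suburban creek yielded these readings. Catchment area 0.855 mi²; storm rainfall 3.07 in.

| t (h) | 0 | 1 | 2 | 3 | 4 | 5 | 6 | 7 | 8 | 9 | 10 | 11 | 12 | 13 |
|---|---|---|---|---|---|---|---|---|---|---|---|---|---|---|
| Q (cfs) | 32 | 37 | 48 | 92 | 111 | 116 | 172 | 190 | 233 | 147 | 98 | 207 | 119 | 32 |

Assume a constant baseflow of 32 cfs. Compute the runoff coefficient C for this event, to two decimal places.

C ≈ 0.70

ΣQ_DR = 1186 cfs; V = ΣQ_DR·Δt = 4.270 × 10^6 ft³.
Runoff depth d = V / A = 2.149 in.
C = d / P = 2.149 / 3.07 = 0.70.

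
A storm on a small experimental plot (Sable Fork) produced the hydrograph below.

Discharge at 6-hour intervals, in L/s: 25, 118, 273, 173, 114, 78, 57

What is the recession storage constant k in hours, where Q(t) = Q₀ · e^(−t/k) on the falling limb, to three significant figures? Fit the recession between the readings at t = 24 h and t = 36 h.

k ≈ 17.3 h

On the falling limb, Q drops from 114 to 57 L/s between t = 24 h and t = 36 h (Δt = 12 h).
k = −Δt / ln(Q₂/Q₁) = −12 / ln(57/114) = 17.3 h.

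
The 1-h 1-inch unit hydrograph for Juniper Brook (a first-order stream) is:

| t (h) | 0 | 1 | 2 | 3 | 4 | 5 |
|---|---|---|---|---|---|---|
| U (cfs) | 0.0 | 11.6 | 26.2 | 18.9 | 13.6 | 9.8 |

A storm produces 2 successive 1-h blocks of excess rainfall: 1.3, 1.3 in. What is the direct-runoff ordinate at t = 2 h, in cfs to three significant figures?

Q ≈ 49.1 cfs

By discrete convolution, Q_j = Σ (P_i / 1 in) · U_{j−i}.
At t = 2 h (j=2): Q = (1.3/1)·26.2 + (1.3/1)·11.6 = 49.1 cfs.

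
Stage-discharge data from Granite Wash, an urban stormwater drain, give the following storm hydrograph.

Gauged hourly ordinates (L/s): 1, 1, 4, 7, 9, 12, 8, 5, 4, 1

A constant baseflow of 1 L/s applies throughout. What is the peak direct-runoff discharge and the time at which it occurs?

Subtracting baseflow gives direct-runoff ordinates: 0.0, 0.0, 3.0, 6.0, 8.0, 11.0, 7.0, 4.0, 3.0, 0.0 L/s.
The maximum is 11.0 L/s, occurring at the reading for t = 5 h.

Q_p = 11.0 L/s at t = 5 h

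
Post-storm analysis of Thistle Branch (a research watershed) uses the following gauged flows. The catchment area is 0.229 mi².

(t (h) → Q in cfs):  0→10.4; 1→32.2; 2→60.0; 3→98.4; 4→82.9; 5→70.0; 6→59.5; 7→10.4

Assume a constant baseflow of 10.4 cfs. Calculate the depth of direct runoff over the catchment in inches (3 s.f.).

d ≈ 2.30 in

Direct runoff: 0.0, 21.8, 49.6, 88.0, 72.5, 59.6, 49.1, 0.0 cfs; ΣQ_DR = 340.6 cfs.
V = ΣQ_DR · Δt = 340.6 × 3600 s = 1.226 × 10^6 ft³.
Over A = 0.229 mi², depth = V / A = 2.30 in.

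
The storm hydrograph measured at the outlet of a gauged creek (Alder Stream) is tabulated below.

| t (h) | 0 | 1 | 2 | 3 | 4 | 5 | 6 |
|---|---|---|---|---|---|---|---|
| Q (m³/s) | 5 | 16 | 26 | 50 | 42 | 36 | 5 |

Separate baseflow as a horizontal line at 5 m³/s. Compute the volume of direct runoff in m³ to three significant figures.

Direct-runoff ordinates (Q − Q_b): 0.0, 11.0, 21.0, 45.0, 37.0, 31.0, 0.0 m³/s.
ΣQ_DR = 145.0 m³/s.
With Δt = 1 h = 3600 s, V = ΣQ_DR · Δt = 145.0 × 3600 = 5.22 × 10^5 m³.

V ≈ 5.22 × 10^5 m³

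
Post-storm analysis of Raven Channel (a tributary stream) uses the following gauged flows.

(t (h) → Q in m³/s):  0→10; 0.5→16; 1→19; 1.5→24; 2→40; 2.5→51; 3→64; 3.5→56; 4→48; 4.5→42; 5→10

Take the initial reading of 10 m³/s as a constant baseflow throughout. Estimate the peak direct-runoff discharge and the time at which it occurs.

Subtracting baseflow gives direct-runoff ordinates: 0.0, 6.0, 9.0, 14.0, 30.0, 41.0, 54.0, 46.0, 38.0, 32.0, 0.0 m³/s.
The maximum is 54.0 m³/s, occurring at the reading for t = 3 h.

Q_p = 54.0 m³/s at t = 3 h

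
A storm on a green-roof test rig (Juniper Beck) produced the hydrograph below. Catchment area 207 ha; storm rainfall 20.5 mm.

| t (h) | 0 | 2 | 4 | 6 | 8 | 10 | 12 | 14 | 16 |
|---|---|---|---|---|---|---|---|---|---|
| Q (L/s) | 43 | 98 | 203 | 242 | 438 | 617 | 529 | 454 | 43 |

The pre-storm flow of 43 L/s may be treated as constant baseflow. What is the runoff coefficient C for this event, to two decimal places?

C ≈ 0.39

ΣQ_DR = 2280 L/s; V = ΣQ_DR·Δt = 1.642 × 10^7 L.
Runoff depth d = V / A = 7.930 mm.
C = d / P = 7.930 / 20.5 = 0.39.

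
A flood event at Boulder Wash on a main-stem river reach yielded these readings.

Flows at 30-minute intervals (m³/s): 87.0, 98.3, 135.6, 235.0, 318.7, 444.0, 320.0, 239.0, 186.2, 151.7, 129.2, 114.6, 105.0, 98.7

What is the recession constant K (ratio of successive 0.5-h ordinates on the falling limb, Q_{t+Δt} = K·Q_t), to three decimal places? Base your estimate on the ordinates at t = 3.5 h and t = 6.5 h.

Using the recession-limb readings at t = 3.5 h and t = 6.5 h: Q falls from 239.0 to 98.7 m³/s over 6 intervals.
K = (Q₂/Q₁)^(1/6) = (98.7/239.0)^(1/6) = 0.863.

K ≈ 0.863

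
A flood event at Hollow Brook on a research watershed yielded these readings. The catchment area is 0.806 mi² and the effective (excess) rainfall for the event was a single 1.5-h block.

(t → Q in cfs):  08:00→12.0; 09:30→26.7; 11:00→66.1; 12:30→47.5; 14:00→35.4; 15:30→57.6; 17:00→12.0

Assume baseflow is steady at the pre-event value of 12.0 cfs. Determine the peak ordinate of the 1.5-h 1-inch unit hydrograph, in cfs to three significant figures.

Direct runoff: 0.0, 14.7, 54.1, 35.5, 23.4, 45.6, 0.0 cfs; ΣQ_DR = 173.3 cfs, peak = 54.1 cfs.
Runoff depth d = ΣQ_DR·Δt / A = 173.3 × 5400 / (0.806 mi²) = 0.4998 in.
The 1-inch UH is the DRH scaled by (1 in)/d, so U_p = 54.1 × 1/0.4998 = 108 cfs.

U_p ≈ 108 cfs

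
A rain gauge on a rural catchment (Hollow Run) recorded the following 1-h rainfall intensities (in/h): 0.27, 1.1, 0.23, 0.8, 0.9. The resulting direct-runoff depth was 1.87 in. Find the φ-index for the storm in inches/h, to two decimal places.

φ ≈ 0.31 in/h

Only the 3 blocks with intensity above φ contribute runoff: 1.1, 0.8, 0.9 in/h.
Σ(I−φ)·Δt = d  ⇒  (1.1+0.8+0.9 − 3φ)·1 = 1.87
φ = (2.800 − 1.87/1) / 3 = 0.31 in/h.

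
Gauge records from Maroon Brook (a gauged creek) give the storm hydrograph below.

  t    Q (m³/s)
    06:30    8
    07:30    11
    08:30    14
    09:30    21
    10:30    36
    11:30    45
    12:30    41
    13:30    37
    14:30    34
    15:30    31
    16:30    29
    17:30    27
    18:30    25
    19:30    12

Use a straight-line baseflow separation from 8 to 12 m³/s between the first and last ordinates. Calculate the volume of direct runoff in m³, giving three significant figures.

Direct-runoff ordinates (Q − Q_b): 0.00, 2.69, 5.38, 12.08, 26.77, 35.46, 31.15, 26.85, 23.54, 20.23, 17.92, 15.62, 13.31, 0.00 m³/s.
ΣQ_DR = 231.0 m³/s.
With Δt = 1 h = 3600 s, V = ΣQ_DR · Δt = 231.0 × 3600 = 8.32 × 10^5 m³.

V ≈ 8.32 × 10^5 m³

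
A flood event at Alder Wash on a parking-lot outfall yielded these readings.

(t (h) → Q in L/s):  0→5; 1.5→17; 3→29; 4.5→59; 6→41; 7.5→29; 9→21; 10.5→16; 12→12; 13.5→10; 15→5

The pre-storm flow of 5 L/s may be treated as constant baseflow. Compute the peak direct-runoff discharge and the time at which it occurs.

Q_p = 54.0 L/s at t = 4.5 h

Subtracting baseflow gives direct-runoff ordinates: 0.0, 12.0, 24.0, 54.0, 36.0, 24.0, 16.0, 11.0, 7.0, 5.0, 0.0 L/s.
The maximum is 54.0 L/s, occurring at the reading for t = 4.5 h.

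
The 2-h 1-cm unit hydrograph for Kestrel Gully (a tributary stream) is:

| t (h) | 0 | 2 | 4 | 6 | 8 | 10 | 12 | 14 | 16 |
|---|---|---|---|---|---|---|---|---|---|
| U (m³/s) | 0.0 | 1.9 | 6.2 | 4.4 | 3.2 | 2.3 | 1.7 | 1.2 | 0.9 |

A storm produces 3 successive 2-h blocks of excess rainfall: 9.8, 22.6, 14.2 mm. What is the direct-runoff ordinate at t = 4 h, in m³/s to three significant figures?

Q ≈ 10.4 m³/s

By discrete convolution, Q_j = Σ (P_i / 10 mm) · U_{j−i}.
At t = 4 h (j=2): Q = (9.8/10)·6.2 + (22.6/10)·1.9 + (14.2/10)·0.0 = 10.4 m³/s.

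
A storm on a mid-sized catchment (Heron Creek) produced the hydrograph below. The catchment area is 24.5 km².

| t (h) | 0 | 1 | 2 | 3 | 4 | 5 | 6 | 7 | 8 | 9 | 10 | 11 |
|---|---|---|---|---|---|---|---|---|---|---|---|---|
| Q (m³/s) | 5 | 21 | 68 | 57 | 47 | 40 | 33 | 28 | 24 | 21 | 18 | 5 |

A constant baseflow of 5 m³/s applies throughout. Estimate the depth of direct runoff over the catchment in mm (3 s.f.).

Direct runoff: 0.0, 16.0, 63.0, 52.0, 42.0, 35.0, 28.0, 23.0, 19.0, 16.0, 13.0, 0.0 m³/s; ΣQ_DR = 307.0 m³/s.
V = ΣQ_DR · Δt = 307.0 × 3600 s = 1.105 × 10^6 m³.
Over A = 24.5 km², depth = V / A = 45.1 mm.

d ≈ 45.1 mm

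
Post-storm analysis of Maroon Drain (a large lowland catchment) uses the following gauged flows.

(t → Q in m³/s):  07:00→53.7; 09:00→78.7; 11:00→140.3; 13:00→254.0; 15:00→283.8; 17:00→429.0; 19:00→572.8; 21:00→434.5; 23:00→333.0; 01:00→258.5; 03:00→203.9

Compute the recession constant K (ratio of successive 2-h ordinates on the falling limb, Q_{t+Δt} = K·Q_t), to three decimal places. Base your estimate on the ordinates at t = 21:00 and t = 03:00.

K ≈ 0.777

Using the recession-limb readings at t = 21:00 and t = 03:00: Q falls from 434.5 to 203.9 m³/s over 3 intervals.
K = (Q₂/Q₁)^(1/3) = (203.9/434.5)^(1/3) = 0.777.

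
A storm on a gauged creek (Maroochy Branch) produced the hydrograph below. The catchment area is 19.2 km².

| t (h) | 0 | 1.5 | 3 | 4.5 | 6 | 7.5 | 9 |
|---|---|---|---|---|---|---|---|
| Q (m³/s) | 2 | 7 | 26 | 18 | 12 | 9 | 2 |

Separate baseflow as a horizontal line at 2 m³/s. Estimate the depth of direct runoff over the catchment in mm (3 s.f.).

d ≈ 17.4 mm

Direct runoff: 0.0, 5.0, 24.0, 16.0, 10.0, 7.0, 0.0 m³/s; ΣQ_DR = 62.00 m³/s.
V = ΣQ_DR · Δt = 62.00 × 5400 s = 3.348 × 10^5 m³.
Over A = 19.2 km², depth = V / A = 17.4 mm.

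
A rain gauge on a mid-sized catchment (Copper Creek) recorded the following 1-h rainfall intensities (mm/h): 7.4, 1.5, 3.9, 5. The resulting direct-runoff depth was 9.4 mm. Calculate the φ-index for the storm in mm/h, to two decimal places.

Only the 3 blocks with intensity above φ contribute runoff: 7.4, 3.9, 5 mm/h.
Σ(I−φ)·Δt = d  ⇒  (7.4+3.9+5 − 3φ)·1 = 9.4
φ = (16.30 − 9.4/1) / 3 = 2.30 mm/h.

φ ≈ 2.30 mm/h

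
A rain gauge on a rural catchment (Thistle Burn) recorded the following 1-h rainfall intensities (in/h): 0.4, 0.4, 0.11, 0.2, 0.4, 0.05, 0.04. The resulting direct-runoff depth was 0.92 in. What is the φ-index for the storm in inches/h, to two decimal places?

Only the 4 blocks with intensity above φ contribute runoff: 0.4, 0.4, 0.2, 0.4 in/h.
Σ(I−φ)·Δt = d  ⇒  (0.4+0.4+0.2+0.4 − 4φ)·1 = 0.92
φ = (1.400 − 0.92/1) / 4 = 0.12 in/h.

φ ≈ 0.12 in/h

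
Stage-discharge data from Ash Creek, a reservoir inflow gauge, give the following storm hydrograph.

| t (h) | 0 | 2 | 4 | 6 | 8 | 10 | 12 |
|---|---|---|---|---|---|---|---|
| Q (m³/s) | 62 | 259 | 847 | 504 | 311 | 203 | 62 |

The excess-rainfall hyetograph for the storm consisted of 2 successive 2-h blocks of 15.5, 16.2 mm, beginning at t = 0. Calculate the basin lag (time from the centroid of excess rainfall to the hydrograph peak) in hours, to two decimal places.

Centroid of excess rainfall: t_c = Σ P_i·t̄_i / ΣP_i = 2.0221 h (block centres at 1, 3 h).
Hydrograph peak occurs at t = 4 h, so basin lag t_L = 4 − 2.0221 = 1.98 h.

t_L ≈ 1.98 h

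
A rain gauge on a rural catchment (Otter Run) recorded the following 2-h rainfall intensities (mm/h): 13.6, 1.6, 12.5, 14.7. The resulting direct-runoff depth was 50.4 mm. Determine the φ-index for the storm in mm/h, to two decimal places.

φ ≈ 5.20 mm/h

Only the 3 blocks with intensity above φ contribute runoff: 13.6, 12.5, 14.7 mm/h.
Σ(I−φ)·Δt = d  ⇒  (13.6+12.5+14.7 − 3φ)·2 = 50.4
φ = (40.80 − 50.4/2) / 3 = 5.20 mm/h.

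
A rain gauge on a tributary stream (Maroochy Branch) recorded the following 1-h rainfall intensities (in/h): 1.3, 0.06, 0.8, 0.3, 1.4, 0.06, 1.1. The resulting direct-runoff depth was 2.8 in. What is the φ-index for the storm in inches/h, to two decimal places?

φ ≈ 0.45 in/h

Only the 4 blocks with intensity above φ contribute runoff: 1.3, 0.8, 1.4, 1.1 in/h.
Σ(I−φ)·Δt = d  ⇒  (1.3+0.8+1.4+1.1 − 4φ)·1 = 2.8
φ = (4.600 − 2.8/1) / 4 = 0.45 in/h.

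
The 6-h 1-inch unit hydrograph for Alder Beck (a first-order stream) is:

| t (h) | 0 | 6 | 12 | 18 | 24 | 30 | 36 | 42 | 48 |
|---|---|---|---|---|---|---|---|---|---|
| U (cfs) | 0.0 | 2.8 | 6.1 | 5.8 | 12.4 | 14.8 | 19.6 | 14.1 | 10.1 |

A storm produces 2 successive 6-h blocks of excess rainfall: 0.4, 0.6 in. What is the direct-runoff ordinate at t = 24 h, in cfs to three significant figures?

Q ≈ 8.44 cfs

By discrete convolution, Q_j = Σ (P_i / 1 in) · U_{j−i}.
At t = 24 h (j=4): Q = (0.4/1)·12.4 + (0.6/1)·5.8 = 8.44 cfs.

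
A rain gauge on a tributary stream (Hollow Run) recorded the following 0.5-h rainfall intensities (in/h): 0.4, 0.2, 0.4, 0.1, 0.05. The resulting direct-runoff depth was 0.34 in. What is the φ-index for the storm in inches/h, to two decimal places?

Only the 3 blocks with intensity above φ contribute runoff: 0.4, 0.2, 0.4 in/h.
Σ(I−φ)·Δt = d  ⇒  (0.4+0.2+0.4 − 3φ)·0.5 = 0.34
φ = (1.000 − 0.34/0.5) / 3 = 0.11 in/h.

φ ≈ 0.11 in/h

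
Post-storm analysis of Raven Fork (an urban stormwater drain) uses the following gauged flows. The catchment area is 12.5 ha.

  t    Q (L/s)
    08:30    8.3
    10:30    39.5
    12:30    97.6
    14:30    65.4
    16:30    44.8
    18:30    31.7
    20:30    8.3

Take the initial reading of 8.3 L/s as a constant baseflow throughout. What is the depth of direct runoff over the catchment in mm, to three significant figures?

d ≈ 13.7 mm

Direct runoff: 0.0, 31.2, 89.3, 57.1, 36.5, 23.4, 0.0 L/s; ΣQ_DR = 237.5 L/s.
V = ΣQ_DR · Δt = 237.5 × 7200 s = 1.710 × 10^6 L.
Over A = 12.5 ha, depth = V / A = 13.7 mm.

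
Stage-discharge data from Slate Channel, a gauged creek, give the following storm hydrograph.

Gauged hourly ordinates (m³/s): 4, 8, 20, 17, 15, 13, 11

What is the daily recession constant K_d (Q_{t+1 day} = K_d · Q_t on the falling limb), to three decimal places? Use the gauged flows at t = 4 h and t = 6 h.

Between t = 4 h and t = 6 h the flow falls from 15 to 11 m³/s over 2×1 h = 2 h.
Per-interval ratio K = (11/15)^(1/2) = 0.8563; K_d = K^(24/1) = 0.024.

K_d ≈ 0.024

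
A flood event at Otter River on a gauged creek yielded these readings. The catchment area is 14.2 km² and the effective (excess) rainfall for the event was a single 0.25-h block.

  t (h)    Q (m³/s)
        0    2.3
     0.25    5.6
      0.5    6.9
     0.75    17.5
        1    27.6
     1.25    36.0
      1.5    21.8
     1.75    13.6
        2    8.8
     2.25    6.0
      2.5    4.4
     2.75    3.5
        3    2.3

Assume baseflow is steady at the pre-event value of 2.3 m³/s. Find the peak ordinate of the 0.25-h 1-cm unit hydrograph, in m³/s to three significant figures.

Direct runoff: 0.0, 3.3, 4.6, 15.2, 25.3, 33.7, 19.5, 11.3, 6.5, 3.7, 2.1, 1.2, 0.0 m³/s; ΣQ_DR = 126.4 m³/s, peak = 33.7 m³/s.
Runoff depth d = ΣQ_DR·Δt / A = 126.4 × 900 / (14.2 km²) = 8.011 mm.
The 1-cm UH is the DRH scaled by (10 mm)/d, so U_p = 33.7 × 10/8.011 = 42.1 m³/s.

U_p ≈ 42.1 m³/s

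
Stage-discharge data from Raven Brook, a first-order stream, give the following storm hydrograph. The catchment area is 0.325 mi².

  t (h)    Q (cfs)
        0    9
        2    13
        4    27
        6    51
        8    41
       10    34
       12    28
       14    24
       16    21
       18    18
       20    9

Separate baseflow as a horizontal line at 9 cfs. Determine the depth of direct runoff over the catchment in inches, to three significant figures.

d ≈ 1.68 in

Direct runoff: 0.0, 4.0, 18.0, 42.0, 32.0, 25.0, 19.0, 15.0, 12.0, 9.0, 0.0 cfs; ΣQ_DR = 176.0 cfs.
V = ΣQ_DR · Δt = 176.0 × 7200 s = 1.267 × 10^6 ft³.
Over A = 0.325 mi², depth = V / A = 1.68 in.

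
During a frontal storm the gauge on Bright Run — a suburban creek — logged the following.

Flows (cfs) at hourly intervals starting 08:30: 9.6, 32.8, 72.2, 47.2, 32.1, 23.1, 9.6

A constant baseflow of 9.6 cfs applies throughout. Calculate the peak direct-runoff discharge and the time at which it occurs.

Subtracting baseflow gives direct-runoff ordinates: 0.0, 23.2, 62.6, 37.6, 22.5, 13.5, 0.0 cfs.
The maximum is 62.6 cfs, occurring at the reading for t = 10:30.

Q_p = 62.6 cfs at t = 10:30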